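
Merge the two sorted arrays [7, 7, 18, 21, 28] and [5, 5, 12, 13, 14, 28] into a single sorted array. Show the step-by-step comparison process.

Merging process:

Compare 7 vs 5: take 5 from right. Merged: [5]
Compare 7 vs 5: take 5 from right. Merged: [5, 5]
Compare 7 vs 12: take 7 from left. Merged: [5, 5, 7]
Compare 7 vs 12: take 7 from left. Merged: [5, 5, 7, 7]
Compare 18 vs 12: take 12 from right. Merged: [5, 5, 7, 7, 12]
Compare 18 vs 13: take 13 from right. Merged: [5, 5, 7, 7, 12, 13]
Compare 18 vs 14: take 14 from right. Merged: [5, 5, 7, 7, 12, 13, 14]
Compare 18 vs 28: take 18 from left. Merged: [5, 5, 7, 7, 12, 13, 14, 18]
Compare 21 vs 28: take 21 from left. Merged: [5, 5, 7, 7, 12, 13, 14, 18, 21]
Compare 28 vs 28: take 28 from left. Merged: [5, 5, 7, 7, 12, 13, 14, 18, 21, 28]
Append remaining from right: [28]. Merged: [5, 5, 7, 7, 12, 13, 14, 18, 21, 28, 28]

Final merged array: [5, 5, 7, 7, 12, 13, 14, 18, 21, 28, 28]
Total comparisons: 10

The merged array is [5, 5, 7, 7, 12, 13, 14, 18, 21, 28, 28], requiring 10 comparisons. The merge step runs in O(n) time where n is the total number of elements.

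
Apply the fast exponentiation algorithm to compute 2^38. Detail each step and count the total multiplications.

Computing 2^38 by squaring (build up from 2^1; each line after the first costs one multiplication):

2^1 = 2
2^2 = (2^1)^2 = 2^2 = 4
2^4 = (2^2)^2 = 4^2 = 16
2^8 = (2^4)^2 = 16^2 = 256
2^9 = 2 * 2^8 = 2 * 256 = 512
2^18 = (2^9)^2 = 512^2 = 262144
2^19 = 2 * 2^18 = 2 * 262144 = 524288
2^38 = (2^19)^2 = 524288^2 = 274877906944

Result: 274877906944
Multiplications needed: 7 (7 lines after 2^1)

2^38 = 274877906944. Using exponentiation by squaring, this requires 7 multiplications. The key idea: if the exponent is even, square the half-power; if odd, multiply by the base once.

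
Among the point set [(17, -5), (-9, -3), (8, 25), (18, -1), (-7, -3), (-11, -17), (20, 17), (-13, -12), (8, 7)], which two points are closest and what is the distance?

Computing all pairwise distances among 9 points:

d((17, -5), (-9, -3)) = 26.0768
d((17, -5), (8, 25)) = 31.3209
d((17, -5), (18, -1)) = 4.1231
d((17, -5), (-7, -3)) = 24.0832
d((17, -5), (-11, -17)) = 30.4631
d((17, -5), (20, 17)) = 22.2036
d((17, -5), (-13, -12)) = 30.8058
d((17, -5), (8, 7)) = 15.0
d((-9, -3), (8, 25)) = 32.7567
d((-9, -3), (18, -1)) = 27.074
d((-9, -3), (-7, -3)) = 2.0 <-- minimum
d((-9, -3), (-11, -17)) = 14.1421
d((-9, -3), (20, 17)) = 35.2278
d((-9, -3), (-13, -12)) = 9.8489
d((-9, -3), (8, 7)) = 19.7231
d((8, 25), (18, -1)) = 27.8568
d((8, 25), (-7, -3)) = 31.7648
d((8, 25), (-11, -17)) = 46.0977
d((8, 25), (20, 17)) = 14.4222
d((8, 25), (-13, -12)) = 42.5441
d((8, 25), (8, 7)) = 18.0
d((18, -1), (-7, -3)) = 25.0799
d((18, -1), (-11, -17)) = 33.121
d((18, -1), (20, 17)) = 18.1108
d((18, -1), (-13, -12)) = 32.8938
d((18, -1), (8, 7)) = 12.8062
d((-7, -3), (-11, -17)) = 14.5602
d((-7, -3), (20, 17)) = 33.6006
d((-7, -3), (-13, -12)) = 10.8167
d((-7, -3), (8, 7)) = 18.0278
d((-11, -17), (20, 17)) = 46.0109
d((-11, -17), (-13, -12)) = 5.3852
d((-11, -17), (8, 7)) = 30.6105
d((20, 17), (-13, -12)) = 43.9318
d((20, 17), (8, 7)) = 15.6205
d((-13, -12), (8, 7)) = 28.3196

Closest pair: (-9, -3) and (-7, -3) with distance 2.0

The closest pair is (-9, -3) and (-7, -3) with Euclidean distance 2.0. For 9 points, brute-force pairwise comparison is shown above. For large n, the divide-and-conquer algorithm (sort by x, recurse on halves, check the dividing strip) achieves O(n log n).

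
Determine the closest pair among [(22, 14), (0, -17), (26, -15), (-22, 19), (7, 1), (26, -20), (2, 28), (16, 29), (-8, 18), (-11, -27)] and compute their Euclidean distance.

Computing all pairwise distances among 10 points:

d((22, 14), (0, -17)) = 38.0132
d((22, 14), (26, -15)) = 29.2746
d((22, 14), (-22, 19)) = 44.2832
d((22, 14), (7, 1)) = 19.8494
d((22, 14), (26, -20)) = 34.2345
d((22, 14), (2, 28)) = 24.4131
d((22, 14), (16, 29)) = 16.1555
d((22, 14), (-8, 18)) = 30.2655
d((22, 14), (-11, -27)) = 52.6308
d((0, -17), (26, -15)) = 26.0768
d((0, -17), (-22, 19)) = 42.19
d((0, -17), (7, 1)) = 19.3132
d((0, -17), (26, -20)) = 26.1725
d((0, -17), (2, 28)) = 45.0444
d((0, -17), (16, 29)) = 48.7032
d((0, -17), (-8, 18)) = 35.9026
d((0, -17), (-11, -27)) = 14.8661
d((26, -15), (-22, 19)) = 58.8218
d((26, -15), (7, 1)) = 24.8395
d((26, -15), (26, -20)) = 5.0 <-- minimum
d((26, -15), (2, 28)) = 49.2443
d((26, -15), (16, 29)) = 45.1221
d((26, -15), (-8, 18)) = 47.3814
d((26, -15), (-11, -27)) = 38.8973
d((-22, 19), (7, 1)) = 34.1321
d((-22, 19), (26, -20)) = 61.8466
d((-22, 19), (2, 28)) = 25.632
d((-22, 19), (16, 29)) = 39.2938
d((-22, 19), (-8, 18)) = 14.0357
d((-22, 19), (-11, -27)) = 47.2969
d((7, 1), (26, -20)) = 28.3196
d((7, 1), (2, 28)) = 27.4591
d((7, 1), (16, 29)) = 29.4109
d((7, 1), (-8, 18)) = 22.6716
d((7, 1), (-11, -27)) = 33.2866
d((26, -20), (2, 28)) = 53.6656
d((26, -20), (16, 29)) = 50.01
d((26, -20), (-8, 18)) = 50.9902
d((26, -20), (-11, -27)) = 37.6563
d((2, 28), (16, 29)) = 14.0357
d((2, 28), (-8, 18)) = 14.1421
d((2, 28), (-11, -27)) = 56.5155
d((16, 29), (-8, 18)) = 26.4008
d((16, 29), (-11, -27)) = 62.1691
d((-8, 18), (-11, -27)) = 45.0999

Closest pair: (26, -15) and (26, -20) with distance 5.0

The closest pair is (26, -15) and (26, -20) with Euclidean distance 5.0. For 10 points, brute-force pairwise comparison is shown above. For large n, the divide-and-conquer algorithm (sort by x, recurse on halves, check the dividing strip) achieves O(n log n).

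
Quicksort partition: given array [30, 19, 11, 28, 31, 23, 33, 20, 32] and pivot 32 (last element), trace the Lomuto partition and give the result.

Lomuto partition with pivot = 32:

Initial array: [30, 19, 11, 28, 31, 23, 33, 20, 32]

arr[0]=30 <= 32: swap with position 0, array becomes [30, 19, 11, 28, 31, 23, 33, 20, 32]
arr[1]=19 <= 32: swap with position 1, array becomes [30, 19, 11, 28, 31, 23, 33, 20, 32]
arr[2]=11 <= 32: swap with position 2, array becomes [30, 19, 11, 28, 31, 23, 33, 20, 32]
arr[3]=28 <= 32: swap with position 3, array becomes [30, 19, 11, 28, 31, 23, 33, 20, 32]
arr[4]=31 <= 32: swap with position 4, array becomes [30, 19, 11, 28, 31, 23, 33, 20, 32]
arr[5]=23 <= 32: swap with position 5, array becomes [30, 19, 11, 28, 31, 23, 33, 20, 32]
arr[6]=33 > 32: no swap
arr[7]=20 <= 32: swap with position 6, array becomes [30, 19, 11, 28, 31, 23, 20, 33, 32]

Place pivot at position 7: [30, 19, 11, 28, 31, 23, 20, 32, 33]
Pivot position: 7

After partitioning with pivot 32, the array becomes [30, 19, 11, 28, 31, 23, 20, 32, 33]. The pivot is placed at index 7. All elements to the left of the pivot are <= 32, and all elements to the right are > 32.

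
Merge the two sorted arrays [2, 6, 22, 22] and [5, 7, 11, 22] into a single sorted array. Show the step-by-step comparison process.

Merging process:

Compare 2 vs 5: take 2 from left. Merged: [2]
Compare 6 vs 5: take 5 from right. Merged: [2, 5]
Compare 6 vs 7: take 6 from left. Merged: [2, 5, 6]
Compare 22 vs 7: take 7 from right. Merged: [2, 5, 6, 7]
Compare 22 vs 11: take 11 from right. Merged: [2, 5, 6, 7, 11]
Compare 22 vs 22: take 22 from left. Merged: [2, 5, 6, 7, 11, 22]
Compare 22 vs 22: take 22 from left. Merged: [2, 5, 6, 7, 11, 22, 22]
Append remaining from right: [22]. Merged: [2, 5, 6, 7, 11, 22, 22, 22]

Final merged array: [2, 5, 6, 7, 11, 22, 22, 22]
Total comparisons: 7

The merged array is [2, 5, 6, 7, 11, 22, 22, 22], requiring 7 comparisons. The merge step runs in O(n) time where n is the total number of elements.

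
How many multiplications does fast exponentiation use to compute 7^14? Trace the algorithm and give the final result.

Computing 7^14 by squaring (build up from 7^1; each line after the first costs one multiplication):

7^1 = 7
7^2 = (7^1)^2 = 7^2 = 49
7^3 = 7 * 7^2 = 7 * 49 = 343
7^6 = (7^3)^2 = 343^2 = 117649
7^7 = 7 * 7^6 = 7 * 117649 = 823543
7^14 = (7^7)^2 = 823543^2 = 678223072849

Result: 678223072849
Multiplications needed: 5 (5 lines after 7^1)

7^14 = 678223072849. Using exponentiation by squaring, this requires 5 multiplications. The key idea: if the exponent is even, square the half-power; if odd, multiply by the base once.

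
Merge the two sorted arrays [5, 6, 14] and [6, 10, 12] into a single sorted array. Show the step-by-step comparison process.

Merging process:

Compare 5 vs 6: take 5 from left. Merged: [5]
Compare 6 vs 6: take 6 from left. Merged: [5, 6]
Compare 14 vs 6: take 6 from right. Merged: [5, 6, 6]
Compare 14 vs 10: take 10 from right. Merged: [5, 6, 6, 10]
Compare 14 vs 12: take 12 from right. Merged: [5, 6, 6, 10, 12]
Append remaining from left: [14]. Merged: [5, 6, 6, 10, 12, 14]

Final merged array: [5, 6, 6, 10, 12, 14]
Total comparisons: 5

The merged array is [5, 6, 6, 10, 12, 14], requiring 5 comparisons. The merge step runs in O(n) time where n is the total number of elements.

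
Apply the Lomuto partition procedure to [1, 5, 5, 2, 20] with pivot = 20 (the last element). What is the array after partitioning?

Lomuto partition with pivot = 20:

Initial array: [1, 5, 5, 2, 20]

arr[0]=1 <= 20: swap with position 0, array becomes [1, 5, 5, 2, 20]
arr[1]=5 <= 20: swap with position 1, array becomes [1, 5, 5, 2, 20]
arr[2]=5 <= 20: swap with position 2, array becomes [1, 5, 5, 2, 20]
arr[3]=2 <= 20: swap with position 3, array becomes [1, 5, 5, 2, 20]

Place pivot at position 4: [1, 5, 5, 2, 20]
Pivot position: 4

After partitioning with pivot 20, the array becomes [1, 5, 5, 2, 20]. The pivot is placed at index 4. All elements to the left of the pivot are <= 20, and all elements to the right are > 20.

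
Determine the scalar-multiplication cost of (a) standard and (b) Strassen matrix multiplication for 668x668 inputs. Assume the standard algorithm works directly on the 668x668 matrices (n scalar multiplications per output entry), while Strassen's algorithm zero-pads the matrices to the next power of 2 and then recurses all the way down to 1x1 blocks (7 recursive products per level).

Matrix multiplication for 668x668 matrices:

Strassen's algorithm requires power-of-2 dimensions. Pad 668x668 to 1024x1024 (next power of 2).

Standard algorithm: 668^3 = 298077632 multiplications
Strassen's algorithm: 7^(log2(1024)) = 7^10 = 282475249 multiplications
Savings: 298077632 - 282475249 = 15602383 multiplications

Standard: 298077632 multiplications (668^3). Strassen: 282475249 multiplications (7^10, after padding to 1024x1024). Strassen reduces 8 recursive multiplications to 7 at each level.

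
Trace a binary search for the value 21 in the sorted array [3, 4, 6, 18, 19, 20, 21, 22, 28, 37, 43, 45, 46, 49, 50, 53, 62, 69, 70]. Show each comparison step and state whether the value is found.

Binary search for 21 in [3, 4, 6, 18, 19, 20, 21, 22, 28, 37, 43, 45, 46, 49, 50, 53, 62, 69, 70]:

lo=0, hi=18, mid=9, arr[mid]=37 -> 37 > 21, search left half
lo=0, hi=8, mid=4, arr[mid]=19 -> 19 < 21, search right half
lo=5, hi=8, mid=6, arr[mid]=21 -> Found target at index 6!

Binary search finds 21 at index 6 after 3 comparisons. The search repeatedly halves the search space by comparing with the middle element.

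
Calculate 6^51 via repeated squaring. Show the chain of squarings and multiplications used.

Computing 6^51 by squaring (build up from 6^1; each line after the first costs one multiplication):

6^1 = 6
6^2 = (6^1)^2 = 6^2 = 36
6^3 = 6 * 6^2 = 6 * 36 = 216
6^6 = (6^3)^2 = 216^2 = 46656
6^12 = (6^6)^2 = 46656^2 = 2176782336
6^24 = (6^12)^2 = 2176782336^2 = 4738381338321616896
6^25 = 6 * 6^24 = 6 * 4738381338321616896 = 28430288029929701376
6^50 = (6^25)^2 = 28430288029929701376^2 = 808281277464764060643139600456536293376
6^51 = 6 * 6^50 = 6 * 808281277464764060643139600456536293376 = 4849687664788584363858837602739217760256

Result: 4849687664788584363858837602739217760256
Multiplications needed: 8 (8 lines after 6^1)

6^51 = 4849687664788584363858837602739217760256. Using exponentiation by squaring, this requires 8 multiplications. The key idea: if the exponent is even, square the half-power; if odd, multiply by the base once.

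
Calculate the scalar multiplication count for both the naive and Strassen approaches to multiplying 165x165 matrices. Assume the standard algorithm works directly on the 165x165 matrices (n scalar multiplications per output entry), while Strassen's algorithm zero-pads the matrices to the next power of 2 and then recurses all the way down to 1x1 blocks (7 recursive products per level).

Matrix multiplication for 165x165 matrices:

Strassen's algorithm requires power-of-2 dimensions. Pad 165x165 to 256x256 (next power of 2).

Standard algorithm: 165^3 = 4492125 multiplications
Strassen's algorithm: 7^(log2(256)) = 7^8 = 5764801 multiplications
Difference: 4492125 - 5764801 = -1272676 (Strassen uses MORE here due to padding overhead — for small or just-over-power-of-2 n, padding can outweigh the per-level savings)

Standard: 4492125 multiplications (165^3). Strassen: 5764801 multiplications (7^8, after padding to 256x256). Strassen reduces 8 recursive multiplications to 7 at each level.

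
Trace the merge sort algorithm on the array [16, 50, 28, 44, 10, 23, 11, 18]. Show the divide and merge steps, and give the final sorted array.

Merge sort trace:

Split: [16, 50, 28, 44, 10, 23, 11, 18] -> [16, 50, 28, 44] and [10, 23, 11, 18]
  Split: [16, 50, 28, 44] -> [16, 50] and [28, 44]
    Split: [16, 50] -> [16] and [50]
    Merge: [16] + [50] -> [16, 50]
    Split: [28, 44] -> [28] and [44]
    Merge: [28] + [44] -> [28, 44]
  Merge: [16, 50] + [28, 44] -> [16, 28, 44, 50]
  Split: [10, 23, 11, 18] -> [10, 23] and [11, 18]
    Split: [10, 23] -> [10] and [23]
    Merge: [10] + [23] -> [10, 23]
    Split: [11, 18] -> [11] and [18]
    Merge: [11] + [18] -> [11, 18]
  Merge: [10, 23] + [11, 18] -> [10, 11, 18, 23]
Merge: [16, 28, 44, 50] + [10, 11, 18, 23] -> [10, 11, 16, 18, 23, 28, 44, 50]

Final sorted array: [10, 11, 16, 18, 23, 28, 44, 50]

The merge sort proceeds by recursively splitting the array and merging sorted halves.
After all merges, the sorted array is [10, 11, 16, 18, 23, 28, 44, 50].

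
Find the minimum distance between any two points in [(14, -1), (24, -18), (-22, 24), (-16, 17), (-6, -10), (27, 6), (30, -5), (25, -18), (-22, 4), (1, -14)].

Computing all pairwise distances among 10 points:

d((14, -1), (24, -18)) = 19.7231
d((14, -1), (-22, 24)) = 43.8292
d((14, -1), (-16, 17)) = 34.9857
d((14, -1), (-6, -10)) = 21.9317
d((14, -1), (27, 6)) = 14.7648
d((14, -1), (30, -5)) = 16.4924
d((14, -1), (25, -18)) = 20.2485
d((14, -1), (-22, 4)) = 36.3456
d((14, -1), (1, -14)) = 18.3848
d((24, -18), (-22, 24)) = 62.2896
d((24, -18), (-16, 17)) = 53.1507
d((24, -18), (-6, -10)) = 31.0483
d((24, -18), (27, 6)) = 24.1868
d((24, -18), (30, -5)) = 14.3178
d((24, -18), (25, -18)) = 1.0 <-- minimum
d((24, -18), (-22, 4)) = 50.9902
d((24, -18), (1, -14)) = 23.3452
d((-22, 24), (-16, 17)) = 9.2195
d((-22, 24), (-6, -10)) = 37.5766
d((-22, 24), (27, 6)) = 52.2015
d((-22, 24), (30, -5)) = 59.5399
d((-22, 24), (25, -18)) = 63.0317
d((-22, 24), (-22, 4)) = 20.0
d((-22, 24), (1, -14)) = 44.4185
d((-16, 17), (-6, -10)) = 28.7924
d((-16, 17), (27, 6)) = 44.3847
d((-16, 17), (30, -5)) = 50.9902
d((-16, 17), (25, -18)) = 53.9073
d((-16, 17), (-22, 4)) = 14.3178
d((-16, 17), (1, -14)) = 35.3553
d((-6, -10), (27, 6)) = 36.6742
d((-6, -10), (30, -5)) = 36.3456
d((-6, -10), (25, -18)) = 32.0156
d((-6, -10), (-22, 4)) = 21.2603
d((-6, -10), (1, -14)) = 8.0623
d((27, 6), (30, -5)) = 11.4018
d((27, 6), (25, -18)) = 24.0832
d((27, 6), (-22, 4)) = 49.0408
d((27, 6), (1, -14)) = 32.8024
d((30, -5), (25, -18)) = 13.9284
d((30, -5), (-22, 4)) = 52.7731
d((30, -5), (1, -14)) = 30.3645
d((25, -18), (-22, 4)) = 51.8941
d((25, -18), (1, -14)) = 24.3311
d((-22, 4), (1, -14)) = 29.2062

Closest pair: (24, -18) and (25, -18) with distance 1.0

The closest pair is (24, -18) and (25, -18) with Euclidean distance 1.0. For 10 points, brute-force pairwise comparison is shown above. For large n, the divide-and-conquer algorithm (sort by x, recurse on halves, check the dividing strip) achieves O(n log n).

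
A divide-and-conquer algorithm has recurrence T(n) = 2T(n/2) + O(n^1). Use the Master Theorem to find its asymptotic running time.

Master Theorem for T(n) = 2T(n/2) + O(n^1):

a = 2, b = 2, c = 1
log_b(a) = log_2(2) = 1.0000

Case 2: c = 1 = log_2(2) = 1.0000
T(n) = O(n^1 log n) = O(n log n)

For T(n) = 2T(n/2) + O(n^1): log_2(2) = 1.0000. This is Case 2 of the Master Theorem (c = log_b(a), equal work at all levels), giving O(n log n).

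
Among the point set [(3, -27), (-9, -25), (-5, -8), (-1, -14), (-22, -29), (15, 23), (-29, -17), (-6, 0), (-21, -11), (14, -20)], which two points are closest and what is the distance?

Computing all pairwise distances among 10 points:

d((3, -27), (-9, -25)) = 12.1655
d((3, -27), (-5, -8)) = 20.6155
d((3, -27), (-1, -14)) = 13.6015
d((3, -27), (-22, -29)) = 25.0799
d((3, -27), (15, 23)) = 51.4198
d((3, -27), (-29, -17)) = 33.5261
d((3, -27), (-6, 0)) = 28.4605
d((3, -27), (-21, -11)) = 28.8444
d((3, -27), (14, -20)) = 13.0384
d((-9, -25), (-5, -8)) = 17.4642
d((-9, -25), (-1, -14)) = 13.6015
d((-9, -25), (-22, -29)) = 13.6015
d((-9, -25), (15, 23)) = 53.6656
d((-9, -25), (-29, -17)) = 21.5407
d((-9, -25), (-6, 0)) = 25.1794
d((-9, -25), (-21, -11)) = 18.4391
d((-9, -25), (14, -20)) = 23.5372
d((-5, -8), (-1, -14)) = 7.2111 <-- minimum
d((-5, -8), (-22, -29)) = 27.0185
d((-5, -8), (15, 23)) = 36.8917
d((-5, -8), (-29, -17)) = 25.632
d((-5, -8), (-6, 0)) = 8.0623
d((-5, -8), (-21, -11)) = 16.2788
d((-5, -8), (14, -20)) = 22.4722
d((-1, -14), (-22, -29)) = 25.807
d((-1, -14), (15, 23)) = 40.3113
d((-1, -14), (-29, -17)) = 28.1603
d((-1, -14), (-6, 0)) = 14.8661
d((-1, -14), (-21, -11)) = 20.2237
d((-1, -14), (14, -20)) = 16.1555
d((-22, -29), (15, 23)) = 63.8201
d((-22, -29), (-29, -17)) = 13.8924
d((-22, -29), (-6, 0)) = 33.121
d((-22, -29), (-21, -11)) = 18.0278
d((-22, -29), (14, -20)) = 37.108
d((15, 23), (-29, -17)) = 59.4643
d((15, 23), (-6, 0)) = 31.1448
d((15, 23), (-21, -11)) = 49.5177
d((15, 23), (14, -20)) = 43.0116
d((-29, -17), (-6, 0)) = 28.6007
d((-29, -17), (-21, -11)) = 10.0
d((-29, -17), (14, -20)) = 43.1045
d((-6, 0), (-21, -11)) = 18.6011
d((-6, 0), (14, -20)) = 28.2843
d((-21, -11), (14, -20)) = 36.1386

Closest pair: (-5, -8) and (-1, -14) with distance 7.2111

The closest pair is (-5, -8) and (-1, -14) with Euclidean distance 7.2111. For 10 points, brute-force pairwise comparison is shown above. For large n, the divide-and-conquer algorithm (sort by x, recurse on halves, check the dividing strip) achieves O(n log n).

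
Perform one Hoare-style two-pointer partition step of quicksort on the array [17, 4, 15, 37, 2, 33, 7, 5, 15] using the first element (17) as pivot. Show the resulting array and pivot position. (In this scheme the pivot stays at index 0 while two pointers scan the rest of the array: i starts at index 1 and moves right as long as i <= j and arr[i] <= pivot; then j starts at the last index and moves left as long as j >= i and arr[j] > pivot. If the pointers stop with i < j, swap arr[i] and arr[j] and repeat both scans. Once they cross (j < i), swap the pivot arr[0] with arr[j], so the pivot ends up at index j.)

Hoare-style two-pointer partition with pivot = 17:

Initial array: [17, 4, 15, 37, 2, 33, 7, 5, 15]

Pointers start at i = 1, j = 8.
i stops at index 3 (arr[3]=37 > 17), j stops at index 8 (arr[8]=15 <= 17): swap arr[3] and arr[8], array becomes [17, 4, 15, 15, 2, 33, 7, 5, 37]
i stops at index 5 (arr[5]=33 > 17), j stops at index 7 (arr[7]=5 <= 17): swap arr[5] and arr[7], array becomes [17, 4, 15, 15, 2, 5, 7, 33, 37]
i ends at 7, j ends at 6: the pointers have crossed (j < i), so scanning stops.

Swap pivot arr[0] with arr[6] to place pivot at position 6: [7, 4, 15, 15, 2, 5, 17, 33, 37]
Pivot position: 6

After partitioning with pivot 17, the array becomes [7, 4, 15, 15, 2, 5, 17, 33, 37]. The pivot is placed at index 6. All elements to the left of the pivot are <= 17, and all elements to the right are > 17.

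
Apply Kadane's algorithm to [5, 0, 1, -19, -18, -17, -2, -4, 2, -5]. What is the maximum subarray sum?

Using Kadane's algorithm on [5, 0, 1, -19, -18, -17, -2, -4, 2, -5]:

Scanning through the array:
Position 1 (value 0): max_ending_here = 5, max_so_far = 5
Position 2 (value 1): max_ending_here = 6, max_so_far = 6
Position 3 (value -19): max_ending_here = -13, max_so_far = 6
Position 4 (value -18): max_ending_here = -18, max_so_far = 6
Position 5 (value -17): max_ending_here = -17, max_so_far = 6
Position 6 (value -2): max_ending_here = -2, max_so_far = 6
Position 7 (value -4): max_ending_here = -4, max_so_far = 6
Position 8 (value 2): max_ending_here = 2, max_so_far = 6
Position 9 (value -5): max_ending_here = -3, max_so_far = 6

Maximum subarray: [5, 0, 1]
Maximum sum: 6

The maximum subarray is [5, 0, 1] with sum 6. This subarray runs from index 0 to index 2.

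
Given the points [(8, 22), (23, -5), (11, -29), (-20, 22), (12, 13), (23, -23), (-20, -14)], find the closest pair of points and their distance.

Computing all pairwise distances among 7 points:

d((8, 22), (23, -5)) = 30.8869
d((8, 22), (11, -29)) = 51.0882
d((8, 22), (-20, 22)) = 28.0
d((8, 22), (12, 13)) = 9.8489 <-- minimum
d((8, 22), (23, -23)) = 47.4342
d((8, 22), (-20, -14)) = 45.607
d((23, -5), (11, -29)) = 26.8328
d((23, -5), (-20, 22)) = 50.774
d((23, -5), (12, 13)) = 21.095
d((23, -5), (23, -23)) = 18.0
d((23, -5), (-20, -14)) = 43.9318
d((11, -29), (-20, 22)) = 59.6825
d((11, -29), (12, 13)) = 42.0119
d((11, -29), (23, -23)) = 13.4164
d((11, -29), (-20, -14)) = 34.4384
d((-20, 22), (12, 13)) = 33.2415
d((-20, 22), (23, -23)) = 62.2415
d((-20, 22), (-20, -14)) = 36.0
d((12, 13), (23, -23)) = 37.6431
d((12, 13), (-20, -14)) = 41.8688
d((23, -23), (-20, -14)) = 43.9318

Closest pair: (8, 22) and (12, 13) with distance 9.8489

The closest pair is (8, 22) and (12, 13) with Euclidean distance 9.8489. For 7 points, brute-force pairwise comparison is shown above. For large n, the divide-and-conquer algorithm (sort by x, recurse on halves, check the dividing strip) achieves O(n log n).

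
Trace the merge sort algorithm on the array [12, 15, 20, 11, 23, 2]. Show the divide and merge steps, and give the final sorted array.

Merge sort trace:

Split: [12, 15, 20, 11, 23, 2] -> [12, 15, 20] and [11, 23, 2]
  Split: [12, 15, 20] -> [12] and [15, 20]
    Split: [15, 20] -> [15] and [20]
    Merge: [15] + [20] -> [15, 20]
  Merge: [12] + [15, 20] -> [12, 15, 20]
  Split: [11, 23, 2] -> [11] and [23, 2]
    Split: [23, 2] -> [23] and [2]
    Merge: [23] + [2] -> [2, 23]
  Merge: [11] + [2, 23] -> [2, 11, 23]
Merge: [12, 15, 20] + [2, 11, 23] -> [2, 11, 12, 15, 20, 23]

Final sorted array: [2, 11, 12, 15, 20, 23]

The merge sort proceeds by recursively splitting the array and merging sorted halves.
After all merges, the sorted array is [2, 11, 12, 15, 20, 23].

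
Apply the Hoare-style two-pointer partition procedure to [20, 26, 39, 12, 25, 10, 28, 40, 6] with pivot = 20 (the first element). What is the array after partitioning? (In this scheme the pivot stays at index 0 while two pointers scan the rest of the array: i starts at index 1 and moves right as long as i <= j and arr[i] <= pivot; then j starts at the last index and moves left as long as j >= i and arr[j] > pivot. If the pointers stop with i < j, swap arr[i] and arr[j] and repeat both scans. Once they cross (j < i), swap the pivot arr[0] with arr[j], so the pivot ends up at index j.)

Hoare-style two-pointer partition with pivot = 20:

Initial array: [20, 26, 39, 12, 25, 10, 28, 40, 6]

Pointers start at i = 1, j = 8.
i stops at index 1 (arr[1]=26 > 20), j stops at index 8 (arr[8]=6 <= 20): swap arr[1] and arr[8], array becomes [20, 6, 39, 12, 25, 10, 28, 40, 26]
i stops at index 2 (arr[2]=39 > 20), j stops at index 5 (arr[5]=10 <= 20): swap arr[2] and arr[5], array becomes [20, 6, 10, 12, 25, 39, 28, 40, 26]
i ends at 4, j ends at 3: the pointers have crossed (j < i), so scanning stops.

Swap pivot arr[0] with arr[3] to place pivot at position 3: [12, 6, 10, 20, 25, 39, 28, 40, 26]
Pivot position: 3

After partitioning with pivot 20, the array becomes [12, 6, 10, 20, 25, 39, 28, 40, 26]. The pivot is placed at index 3. All elements to the left of the pivot are <= 20, and all elements to the right are > 20.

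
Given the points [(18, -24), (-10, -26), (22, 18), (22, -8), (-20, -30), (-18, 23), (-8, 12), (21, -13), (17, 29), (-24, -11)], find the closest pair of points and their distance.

Computing all pairwise distances among 10 points:

d((18, -24), (-10, -26)) = 28.0713
d((18, -24), (22, 18)) = 42.19
d((18, -24), (22, -8)) = 16.4924
d((18, -24), (-20, -30)) = 38.4708
d((18, -24), (-18, 23)) = 59.203
d((18, -24), (-8, 12)) = 44.4072
d((18, -24), (21, -13)) = 11.4018
d((18, -24), (17, 29)) = 53.0094
d((18, -24), (-24, -11)) = 43.9659
d((-10, -26), (22, 18)) = 54.4059
d((-10, -26), (22, -8)) = 36.7151
d((-10, -26), (-20, -30)) = 10.7703
d((-10, -26), (-18, 23)) = 49.6488
d((-10, -26), (-8, 12)) = 38.0526
d((-10, -26), (21, -13)) = 33.6155
d((-10, -26), (17, 29)) = 61.2699
d((-10, -26), (-24, -11)) = 20.5183
d((22, 18), (22, -8)) = 26.0
d((22, 18), (-20, -30)) = 63.7809
d((22, 18), (-18, 23)) = 40.3113
d((22, 18), (-8, 12)) = 30.5941
d((22, 18), (21, -13)) = 31.0161
d((22, 18), (17, 29)) = 12.083
d((22, 18), (-24, -11)) = 54.3783
d((22, -8), (-20, -30)) = 47.4131
d((22, -8), (-18, 23)) = 50.6063
d((22, -8), (-8, 12)) = 36.0555
d((22, -8), (21, -13)) = 5.099 <-- minimum
d((22, -8), (17, 29)) = 37.3363
d((22, -8), (-24, -11)) = 46.0977
d((-20, -30), (-18, 23)) = 53.0377
d((-20, -30), (-8, 12)) = 43.6807
d((-20, -30), (21, -13)) = 44.3847
d((-20, -30), (17, 29)) = 69.6419
d((-20, -30), (-24, -11)) = 19.4165
d((-18, 23), (-8, 12)) = 14.8661
d((-18, 23), (21, -13)) = 53.0754
d((-18, 23), (17, 29)) = 35.5106
d((-18, 23), (-24, -11)) = 34.5254
d((-8, 12), (21, -13)) = 38.2884
d((-8, 12), (17, 29)) = 30.2324
d((-8, 12), (-24, -11)) = 28.0179
d((21, -13), (17, 29)) = 42.19
d((21, -13), (-24, -11)) = 45.0444
d((17, 29), (-24, -11)) = 57.28

Closest pair: (22, -8) and (21, -13) with distance 5.099

The closest pair is (22, -8) and (21, -13) with Euclidean distance 5.099. For 10 points, brute-force pairwise comparison is shown above. For large n, the divide-and-conquer algorithm (sort by x, recurse on halves, check the dividing strip) achieves O(n log n).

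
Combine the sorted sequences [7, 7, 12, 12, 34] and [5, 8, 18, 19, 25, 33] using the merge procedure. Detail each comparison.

Merging process:

Compare 7 vs 5: take 5 from right. Merged: [5]
Compare 7 vs 8: take 7 from left. Merged: [5, 7]
Compare 7 vs 8: take 7 from left. Merged: [5, 7, 7]
Compare 12 vs 8: take 8 from right. Merged: [5, 7, 7, 8]
Compare 12 vs 18: take 12 from left. Merged: [5, 7, 7, 8, 12]
Compare 12 vs 18: take 12 from left. Merged: [5, 7, 7, 8, 12, 12]
Compare 34 vs 18: take 18 from right. Merged: [5, 7, 7, 8, 12, 12, 18]
Compare 34 vs 19: take 19 from right. Merged: [5, 7, 7, 8, 12, 12, 18, 19]
Compare 34 vs 25: take 25 from right. Merged: [5, 7, 7, 8, 12, 12, 18, 19, 25]
Compare 34 vs 33: take 33 from right. Merged: [5, 7, 7, 8, 12, 12, 18, 19, 25, 33]
Append remaining from left: [34]. Merged: [5, 7, 7, 8, 12, 12, 18, 19, 25, 33, 34]

Final merged array: [5, 7, 7, 8, 12, 12, 18, 19, 25, 33, 34]
Total comparisons: 10

The merged array is [5, 7, 7, 8, 12, 12, 18, 19, 25, 33, 34], requiring 10 comparisons. The merge step runs in O(n) time where n is the total number of elements.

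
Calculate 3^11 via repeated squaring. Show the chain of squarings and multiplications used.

Computing 3^11 by squaring (build up from 3^1; each line after the first costs one multiplication):

3^1 = 3
3^2 = (3^1)^2 = 3^2 = 9
3^4 = (3^2)^2 = 9^2 = 81
3^5 = 3 * 3^4 = 3 * 81 = 243
3^10 = (3^5)^2 = 243^2 = 59049
3^11 = 3 * 3^10 = 3 * 59049 = 177147

Result: 177147
Multiplications needed: 5 (5 lines after 3^1)

3^11 = 177147. Using exponentiation by squaring, this requires 5 multiplications. The key idea: if the exponent is even, square the half-power; if odd, multiply by the base once.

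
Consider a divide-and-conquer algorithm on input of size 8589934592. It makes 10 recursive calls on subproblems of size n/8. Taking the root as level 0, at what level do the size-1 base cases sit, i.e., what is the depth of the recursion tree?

For divide and conquer with division factor 8:

Problem sizes at each level:
Level 0: 8589934592
Level 1: 1073741824
Level 2: 134217728
Level 3: 16777216
Level 4: 2097152
Level 5: 262144
Level 6: 32768
Level 7: 4096
Level 8: 512
Level 9: 64
Level 10: 8
Level 11: 1

The root is level 0 and the size-1 base case is level 11 (the tree spans levels 0 through 11, i.e. 12 levels counting the root), so the depth is the number of divisions: log_8(8589934592) = 11

The recursion tree depth is log_8(8589934592) = 11. At each level, the problem size is divided by 8, so it takes 11 divisions to reduce to a base case of size 1. The algorithm makes 10 recursive calls at each level.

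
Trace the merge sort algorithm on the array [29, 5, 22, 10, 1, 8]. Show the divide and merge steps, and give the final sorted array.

Merge sort trace:

Split: [29, 5, 22, 10, 1, 8] -> [29, 5, 22] and [10, 1, 8]
  Split: [29, 5, 22] -> [29] and [5, 22]
    Split: [5, 22] -> [5] and [22]
    Merge: [5] + [22] -> [5, 22]
  Merge: [29] + [5, 22] -> [5, 22, 29]
  Split: [10, 1, 8] -> [10] and [1, 8]
    Split: [1, 8] -> [1] and [8]
    Merge: [1] + [8] -> [1, 8]
  Merge: [10] + [1, 8] -> [1, 8, 10]
Merge: [5, 22, 29] + [1, 8, 10] -> [1, 5, 8, 10, 22, 29]

Final sorted array: [1, 5, 8, 10, 22, 29]

The merge sort proceeds by recursively splitting the array and merging sorted halves.
After all merges, the sorted array is [1, 5, 8, 10, 22, 29].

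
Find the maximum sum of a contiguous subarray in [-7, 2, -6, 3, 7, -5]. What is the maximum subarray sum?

Using Kadane's algorithm on [-7, 2, -6, 3, 7, -5]:

Scanning through the array:
Position 1 (value 2): max_ending_here = 2, max_so_far = 2
Position 2 (value -6): max_ending_here = -4, max_so_far = 2
Position 3 (value 3): max_ending_here = 3, max_so_far = 3
Position 4 (value 7): max_ending_here = 10, max_so_far = 10
Position 5 (value -5): max_ending_here = 5, max_so_far = 10

Maximum subarray: [3, 7]
Maximum sum: 10

The maximum subarray is [3, 7] with sum 10. This subarray runs from index 3 to index 4.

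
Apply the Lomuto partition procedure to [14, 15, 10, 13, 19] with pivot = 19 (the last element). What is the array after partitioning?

Lomuto partition with pivot = 19:

Initial array: [14, 15, 10, 13, 19]

arr[0]=14 <= 19: swap with position 0, array becomes [14, 15, 10, 13, 19]
arr[1]=15 <= 19: swap with position 1, array becomes [14, 15, 10, 13, 19]
arr[2]=10 <= 19: swap with position 2, array becomes [14, 15, 10, 13, 19]
arr[3]=13 <= 19: swap with position 3, array becomes [14, 15, 10, 13, 19]

Place pivot at position 4: [14, 15, 10, 13, 19]
Pivot position: 4

After partitioning with pivot 19, the array becomes [14, 15, 10, 13, 19]. The pivot is placed at index 4. All elements to the left of the pivot are <= 19, and all elements to the right are > 19.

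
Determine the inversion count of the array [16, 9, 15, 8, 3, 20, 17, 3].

Finding inversions in [16, 9, 15, 8, 3, 20, 17, 3]:

(0, 1): arr[0]=16 > arr[1]=9
(0, 2): arr[0]=16 > arr[2]=15
(0, 3): arr[0]=16 > arr[3]=8
(0, 4): arr[0]=16 > arr[4]=3
(0, 7): arr[0]=16 > arr[7]=3
(1, 3): arr[1]=9 > arr[3]=8
(1, 4): arr[1]=9 > arr[4]=3
(1, 7): arr[1]=9 > arr[7]=3
(2, 3): arr[2]=15 > arr[3]=8
(2, 4): arr[2]=15 > arr[4]=3
(2, 7): arr[2]=15 > arr[7]=3
(3, 4): arr[3]=8 > arr[4]=3
(3, 7): arr[3]=8 > arr[7]=3
(5, 6): arr[5]=20 > arr[6]=17
(5, 7): arr[5]=20 > arr[7]=3
(6, 7): arr[6]=17 > arr[7]=3

Total inversions: 16

The array has 16 inversion(s): (0,1), (0,2), (0,3), (0,4), (0,7), (1,3), (1,4), (1,7), (2,3), (2,4), (2,7), (3,4), (3,7), (5,6), (5,7), (6,7). Each pair (i,j) satisfies i < j and arr[i] > arr[j].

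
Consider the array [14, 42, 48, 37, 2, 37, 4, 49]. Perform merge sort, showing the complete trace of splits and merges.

Merge sort trace:

Split: [14, 42, 48, 37, 2, 37, 4, 49] -> [14, 42, 48, 37] and [2, 37, 4, 49]
  Split: [14, 42, 48, 37] -> [14, 42] and [48, 37]
    Split: [14, 42] -> [14] and [42]
    Merge: [14] + [42] -> [14, 42]
    Split: [48, 37] -> [48] and [37]
    Merge: [48] + [37] -> [37, 48]
  Merge: [14, 42] + [37, 48] -> [14, 37, 42, 48]
  Split: [2, 37, 4, 49] -> [2, 37] and [4, 49]
    Split: [2, 37] -> [2] and [37]
    Merge: [2] + [37] -> [2, 37]
    Split: [4, 49] -> [4] and [49]
    Merge: [4] + [49] -> [4, 49]
  Merge: [2, 37] + [4, 49] -> [2, 4, 37, 49]
Merge: [14, 37, 42, 48] + [2, 4, 37, 49] -> [2, 4, 14, 37, 37, 42, 48, 49]

Final sorted array: [2, 4, 14, 37, 37, 42, 48, 49]

The merge sort proceeds by recursively splitting the array and merging sorted halves.
After all merges, the sorted array is [2, 4, 14, 37, 37, 42, 48, 49].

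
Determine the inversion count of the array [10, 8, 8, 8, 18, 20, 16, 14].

Finding inversions in [10, 8, 8, 8, 18, 20, 16, 14]:

(0, 1): arr[0]=10 > arr[1]=8
(0, 2): arr[0]=10 > arr[2]=8
(0, 3): arr[0]=10 > arr[3]=8
(4, 6): arr[4]=18 > arr[6]=16
(4, 7): arr[4]=18 > arr[7]=14
(5, 6): arr[5]=20 > arr[6]=16
(5, 7): arr[5]=20 > arr[7]=14
(6, 7): arr[6]=16 > arr[7]=14

Total inversions: 8

The array has 8 inversion(s): (0,1), (0,2), (0,3), (4,6), (4,7), (5,6), (5,7), (6,7). Each pair (i,j) satisfies i < j and arr[i] > arr[j].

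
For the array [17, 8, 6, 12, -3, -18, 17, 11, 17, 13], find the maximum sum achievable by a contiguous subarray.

Using Kadane's algorithm on [17, 8, 6, 12, -3, -18, 17, 11, 17, 13]:

Scanning through the array:
Position 1 (value 8): max_ending_here = 25, max_so_far = 25
Position 2 (value 6): max_ending_here = 31, max_so_far = 31
Position 3 (value 12): max_ending_here = 43, max_so_far = 43
Position 4 (value -3): max_ending_here = 40, max_so_far = 43
Position 5 (value -18): max_ending_here = 22, max_so_far = 43
Position 6 (value 17): max_ending_here = 39, max_so_far = 43
Position 7 (value 11): max_ending_here = 50, max_so_far = 50
Position 8 (value 17): max_ending_here = 67, max_so_far = 67
Position 9 (value 13): max_ending_here = 80, max_so_far = 80

Maximum subarray: [17, 8, 6, 12, -3, -18, 17, 11, 17, 13]
Maximum sum: 80

The maximum subarray is [17, 8, 6, 12, -3, -18, 17, 11, 17, 13] with sum 80. This subarray runs from index 0 to index 9.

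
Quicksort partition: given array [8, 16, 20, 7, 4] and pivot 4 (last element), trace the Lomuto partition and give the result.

Lomuto partition with pivot = 4:

Initial array: [8, 16, 20, 7, 4]

arr[0]=8 > 4: no swap
arr[1]=16 > 4: no swap
arr[2]=20 > 4: no swap
arr[3]=7 > 4: no swap

Place pivot at position 0: [4, 16, 20, 7, 8]
Pivot position: 0

After partitioning with pivot 4, the array becomes [4, 16, 20, 7, 8]. The pivot is placed at index 0. All elements to the left of the pivot are <= 4, and all elements to the right are > 4.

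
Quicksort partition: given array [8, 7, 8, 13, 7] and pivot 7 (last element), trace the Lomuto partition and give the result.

Lomuto partition with pivot = 7:

Initial array: [8, 7, 8, 13, 7]

arr[0]=8 > 7: no swap
arr[1]=7 <= 7: swap with position 0, array becomes [7, 8, 8, 13, 7]
arr[2]=8 > 7: no swap
arr[3]=13 > 7: no swap

Place pivot at position 1: [7, 7, 8, 13, 8]
Pivot position: 1

After partitioning with pivot 7, the array becomes [7, 7, 8, 13, 8]. The pivot is placed at index 1. All elements to the left of the pivot are <= 7, and all elements to the right are > 7.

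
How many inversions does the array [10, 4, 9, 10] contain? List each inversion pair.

Finding inversions in [10, 4, 9, 10]:

(0, 1): arr[0]=10 > arr[1]=4
(0, 2): arr[0]=10 > arr[2]=9

Total inversions: 2

The array has 2 inversion(s): (0,1), (0,2). Each pair (i,j) satisfies i < j and arr[i] > arr[j].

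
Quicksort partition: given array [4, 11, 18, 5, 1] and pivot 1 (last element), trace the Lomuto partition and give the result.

Lomuto partition with pivot = 1:

Initial array: [4, 11, 18, 5, 1]

arr[0]=4 > 1: no swap
arr[1]=11 > 1: no swap
arr[2]=18 > 1: no swap
arr[3]=5 > 1: no swap

Place pivot at position 0: [1, 11, 18, 5, 4]
Pivot position: 0

After partitioning with pivot 1, the array becomes [1, 11, 18, 5, 4]. The pivot is placed at index 0. All elements to the left of the pivot are <= 1, and all elements to the right are > 1.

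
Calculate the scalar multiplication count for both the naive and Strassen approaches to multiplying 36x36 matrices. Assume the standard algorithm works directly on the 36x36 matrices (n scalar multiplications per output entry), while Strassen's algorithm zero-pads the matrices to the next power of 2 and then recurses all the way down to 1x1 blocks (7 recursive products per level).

Matrix multiplication for 36x36 matrices:

Strassen's algorithm requires power-of-2 dimensions. Pad 36x36 to 64x64 (next power of 2).

Standard algorithm: 36^3 = 46656 multiplications
Strassen's algorithm: 7^(log2(64)) = 7^6 = 117649 multiplications
Difference: 46656 - 117649 = -70993 (Strassen uses MORE here due to padding overhead — for small or just-over-power-of-2 n, padding can outweigh the per-level savings)

Standard: 46656 multiplications (36^3). Strassen: 117649 multiplications (7^6, after padding to 64x64). Strassen reduces 8 recursive multiplications to 7 at each level.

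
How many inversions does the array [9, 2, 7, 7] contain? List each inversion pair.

Finding inversions in [9, 2, 7, 7]:

(0, 1): arr[0]=9 > arr[1]=2
(0, 2): arr[0]=9 > arr[2]=7
(0, 3): arr[0]=9 > arr[3]=7

Total inversions: 3

The array has 3 inversion(s): (0,1), (0,2), (0,3). Each pair (i,j) satisfies i < j and arr[i] > arr[j].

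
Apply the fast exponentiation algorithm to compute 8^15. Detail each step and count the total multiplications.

Computing 8^15 by squaring (build up from 8^1; each line after the first costs one multiplication):

8^1 = 8
8^2 = (8^1)^2 = 8^2 = 64
8^3 = 8 * 8^2 = 8 * 64 = 512
8^6 = (8^3)^2 = 512^2 = 262144
8^7 = 8 * 8^6 = 8 * 262144 = 2097152
8^14 = (8^7)^2 = 2097152^2 = 4398046511104
8^15 = 8 * 8^14 = 8 * 4398046511104 = 35184372088832

Result: 35184372088832
Multiplications needed: 6 (6 lines after 8^1)

8^15 = 35184372088832. Using exponentiation by squaring, this requires 6 multiplications. The key idea: if the exponent is even, square the half-power; if odd, multiply by the base once.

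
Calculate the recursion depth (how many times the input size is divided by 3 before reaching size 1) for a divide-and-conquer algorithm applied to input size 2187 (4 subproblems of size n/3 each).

For divide and conquer with division factor 3:

Problem sizes at each level:
Level 0: 2187
Level 1: 729
Level 2: 243
Level 3: 81
Level 4: 27
Level 5: 9
Level 6: 3
Level 7: 1

The root is level 0 and the size-1 base case is level 7 (the tree spans levels 0 through 7, i.e. 8 levels counting the root), so the depth is the number of divisions: log_3(2187) = 7

The recursion tree depth is log_3(2187) = 7. At each level, the problem size is divided by 3, so it takes 7 divisions to reduce to a base case of size 1. The algorithm makes 4 recursive calls at each level.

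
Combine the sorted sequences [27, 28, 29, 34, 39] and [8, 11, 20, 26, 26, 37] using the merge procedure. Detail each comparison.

Merging process:

Compare 27 vs 8: take 8 from right. Merged: [8]
Compare 27 vs 11: take 11 from right. Merged: [8, 11]
Compare 27 vs 20: take 20 from right. Merged: [8, 11, 20]
Compare 27 vs 26: take 26 from right. Merged: [8, 11, 20, 26]
Compare 27 vs 26: take 26 from right. Merged: [8, 11, 20, 26, 26]
Compare 27 vs 37: take 27 from left. Merged: [8, 11, 20, 26, 26, 27]
Compare 28 vs 37: take 28 from left. Merged: [8, 11, 20, 26, 26, 27, 28]
Compare 29 vs 37: take 29 from left. Merged: [8, 11, 20, 26, 26, 27, 28, 29]
Compare 34 vs 37: take 34 from left. Merged: [8, 11, 20, 26, 26, 27, 28, 29, 34]
Compare 39 vs 37: take 37 from right. Merged: [8, 11, 20, 26, 26, 27, 28, 29, 34, 37]
Append remaining from left: [39]. Merged: [8, 11, 20, 26, 26, 27, 28, 29, 34, 37, 39]

Final merged array: [8, 11, 20, 26, 26, 27, 28, 29, 34, 37, 39]
Total comparisons: 10

The merged array is [8, 11, 20, 26, 26, 27, 28, 29, 34, 37, 39], requiring 10 comparisons. The merge step runs in O(n) time where n is the total number of elements.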